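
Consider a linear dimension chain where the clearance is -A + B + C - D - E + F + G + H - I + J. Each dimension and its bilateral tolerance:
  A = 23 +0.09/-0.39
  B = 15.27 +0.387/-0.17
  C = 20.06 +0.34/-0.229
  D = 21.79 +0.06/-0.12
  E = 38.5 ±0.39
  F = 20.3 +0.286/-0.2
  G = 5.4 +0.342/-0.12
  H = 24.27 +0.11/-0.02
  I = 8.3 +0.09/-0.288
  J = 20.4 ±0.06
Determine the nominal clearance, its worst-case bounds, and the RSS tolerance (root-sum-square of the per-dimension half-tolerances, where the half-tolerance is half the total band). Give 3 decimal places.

nominal=14.110 wc=[12.681,16.823] rss=0.730

Stack each dimension's contribution:
  -A: nom -23.000 → Σnom=-23.000; wc +0.390/-0.090 → slack +0.390/-0.090; half-tol=0.240, Σhalf²=0.057600
  +B: nom +15.270 → Σnom=-7.730; wc +0.387/-0.170 → slack +0.777/-0.260; half-tol=0.279, Σhalf²=0.135162
  +C: nom +20.060 → Σnom=12.330; wc +0.340/-0.229 → slack +1.117/-0.489; half-tol=0.285, Σhalf²=0.216103
  -D: nom -21.790 → Σnom=-9.460; wc +0.120/-0.060 → slack +1.237/-0.549; half-tol=0.090, Σhalf²=0.224203
  -E: nom -38.500 → Σnom=-47.960; wc +0.390/-0.390 → slack +1.627/-0.939; half-tol=0.390, Σhalf²=0.376303
  +F: nom +20.300 → Σnom=-27.660; wc +0.286/-0.200 → slack +1.913/-1.139; half-tol=0.243, Σhalf²=0.435352
  +G: nom +5.400 → Σnom=-22.260; wc +0.342/-0.120 → slack +2.255/-1.259; half-tol=0.231, Σhalf²=0.488713
  +H: nom +24.270 → Σnom=2.010; wc +0.110/-0.020 → slack +2.365/-1.279; half-tol=0.065, Σhalf²=0.492938
  -I: nom -8.300 → Σnom=-6.290; wc +0.288/-0.090 → slack +2.653/-1.369; half-tol=0.189, Σhalf²=0.528659
  +J: nom +20.400 → Σnom=14.110; wc +0.060/-0.060 → slack +2.713/-1.429; half-tol=0.060, Σhalf²=0.532259
Nominal = 14.110. Worst-case = [14.110 - 1.429, 14.110 + 2.713] = [12.681, 16.823]. RSS = √0.532259 = 0.730.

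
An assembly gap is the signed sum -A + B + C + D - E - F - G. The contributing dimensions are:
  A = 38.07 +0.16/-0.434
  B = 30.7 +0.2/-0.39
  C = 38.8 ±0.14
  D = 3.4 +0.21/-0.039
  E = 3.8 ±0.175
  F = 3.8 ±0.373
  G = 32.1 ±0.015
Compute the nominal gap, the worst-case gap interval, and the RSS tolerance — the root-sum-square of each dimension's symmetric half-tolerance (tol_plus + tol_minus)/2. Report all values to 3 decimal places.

nominal=-4.870 wc=[-6.162,-3.323] rss=0.617

Stack each dimension's contribution:
  -A: nom -38.070 → Σnom=-38.070; wc +0.434/-0.160 → slack +0.434/-0.160; half-tol=0.297, Σhalf²=0.088209
  +B: nom +30.700 → Σnom=-7.370; wc +0.200/-0.390 → slack +0.634/-0.550; half-tol=0.295, Σhalf²=0.175234
  +C: nom +38.800 → Σnom=31.430; wc +0.140/-0.140 → slack +0.774/-0.690; half-tol=0.140, Σhalf²=0.194834
  +D: nom +3.400 → Σnom=34.830; wc +0.210/-0.039 → slack +0.984/-0.729; half-tol=0.124, Σhalf²=0.210334
  -E: nom -3.800 → Σnom=31.030; wc +0.175/-0.175 → slack +1.159/-0.904; half-tol=0.175, Σhalf²=0.240959
  -F: nom -3.800 → Σnom=27.230; wc +0.373/-0.373 → slack +1.532/-1.277; half-tol=0.373, Σhalf²=0.380088
  -G: nom -32.100 → Σnom=-4.870; wc +0.015/-0.015 → slack +1.547/-1.292; half-tol=0.015, Σhalf²=0.380313
Nominal = -4.870. Worst-case = [-4.870 - 1.292, -4.870 + 1.547] = [-6.162, -3.323]. RSS = √0.380313 = 0.617.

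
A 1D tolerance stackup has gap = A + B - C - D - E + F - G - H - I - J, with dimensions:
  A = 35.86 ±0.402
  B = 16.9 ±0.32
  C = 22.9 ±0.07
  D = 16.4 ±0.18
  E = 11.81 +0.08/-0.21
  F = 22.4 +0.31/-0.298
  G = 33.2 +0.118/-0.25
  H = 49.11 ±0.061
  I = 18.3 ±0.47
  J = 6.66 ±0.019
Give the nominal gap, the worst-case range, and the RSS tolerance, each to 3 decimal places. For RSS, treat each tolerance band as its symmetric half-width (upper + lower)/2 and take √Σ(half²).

nominal=-83.220 wc=[-85.238,-80.928] rss=0.821

Stack each dimension's contribution:
  +A: nom +35.860 → Σnom=35.860; wc +0.402/-0.402 → slack +0.402/-0.402; half-tol=0.402, Σhalf²=0.161604
  +B: nom +16.900 → Σnom=52.760; wc +0.320/-0.320 → slack +0.722/-0.722; half-tol=0.320, Σhalf²=0.264004
  -C: nom -22.900 → Σnom=29.860; wc +0.070/-0.070 → slack +0.792/-0.792; half-tol=0.070, Σhalf²=0.268904
  -D: nom -16.400 → Σnom=13.460; wc +0.180/-0.180 → slack +0.972/-0.972; half-tol=0.180, Σhalf²=0.301304
  -E: nom -11.810 → Σnom=1.650; wc +0.210/-0.080 → slack +1.182/-1.052; half-tol=0.145, Σhalf²=0.322329
  +F: nom +22.400 → Σnom=24.050; wc +0.310/-0.298 → slack +1.492/-1.350; half-tol=0.304, Σhalf²=0.414745
  -G: nom -33.200 → Σnom=-9.150; wc +0.250/-0.118 → slack +1.742/-1.468; half-tol=0.184, Σhalf²=0.448601
  -H: nom -49.110 → Σnom=-58.260; wc +0.061/-0.061 → slack +1.803/-1.529; half-tol=0.061, Σhalf²=0.452322
  -I: nom -18.300 → Σnom=-76.560; wc +0.470/-0.470 → slack +2.273/-1.999; half-tol=0.470, Σhalf²=0.673222
  -J: nom -6.660 → Σnom=-83.220; wc +0.019/-0.019 → slack +2.292/-2.018; half-tol=0.019, Σhalf²=0.673583
Nominal = -83.220. Worst-case = [-83.220 - 2.018, -83.220 + 2.292] = [-85.238, -80.928]. RSS = √0.673583 = 0.821.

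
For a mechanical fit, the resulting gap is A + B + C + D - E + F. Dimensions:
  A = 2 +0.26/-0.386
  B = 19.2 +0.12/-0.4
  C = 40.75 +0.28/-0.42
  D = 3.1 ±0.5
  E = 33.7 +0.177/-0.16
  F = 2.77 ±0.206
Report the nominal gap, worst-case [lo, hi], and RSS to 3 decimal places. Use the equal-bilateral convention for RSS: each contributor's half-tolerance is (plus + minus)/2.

Stack each dimension's contribution:
  +A: nom +2.000 → Σnom=2.000; wc +0.260/-0.386 → slack +0.260/-0.386; half-tol=0.323, Σhalf²=0.104329
  +B: nom +19.200 → Σnom=21.200; wc +0.120/-0.400 → slack +0.380/-0.786; half-tol=0.260, Σhalf²=0.171929
  +C: nom +40.750 → Σnom=61.950; wc +0.280/-0.420 → slack +0.660/-1.206; half-tol=0.350, Σhalf²=0.294429
  +D: nom +3.100 → Σnom=65.050; wc +0.500/-0.500 → slack +1.160/-1.706; half-tol=0.500, Σhalf²=0.544429
  -E: nom -33.700 → Σnom=31.350; wc +0.160/-0.177 → slack +1.320/-1.883; half-tol=0.168, Σhalf²=0.572821
  +F: nom +2.770 → Σnom=34.120; wc +0.206/-0.206 → slack +1.526/-2.089; half-tol=0.206, Σhalf²=0.615257
Nominal = 34.120. Worst-case = [34.120 - 2.089, 34.120 + 1.526] = [32.031, 35.646]. RSS = √0.615257 = 0.784.

nominal=34.120 wc=[32.031,35.646] rss=0.784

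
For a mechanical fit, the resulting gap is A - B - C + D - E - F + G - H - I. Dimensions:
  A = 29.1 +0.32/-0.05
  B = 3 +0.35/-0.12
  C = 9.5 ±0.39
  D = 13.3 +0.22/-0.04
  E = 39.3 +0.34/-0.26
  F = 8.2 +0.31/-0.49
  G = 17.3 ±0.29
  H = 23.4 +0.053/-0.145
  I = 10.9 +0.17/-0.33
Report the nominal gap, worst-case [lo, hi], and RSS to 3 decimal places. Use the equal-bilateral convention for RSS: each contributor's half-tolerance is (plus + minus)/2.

nominal=-34.600 wc=[-36.593,-32.035] rss=0.815

Stack each dimension's contribution:
  +A: nom +29.100 → Σnom=29.100; wc +0.320/-0.050 → slack +0.320/-0.050; half-tol=0.185, Σhalf²=0.034225
  -B: nom -3.000 → Σnom=26.100; wc +0.120/-0.350 → slack +0.440/-0.400; half-tol=0.235, Σhalf²=0.089450
  -C: nom -9.500 → Σnom=16.600; wc +0.390/-0.390 → slack +0.830/-0.790; half-tol=0.390, Σhalf²=0.241550
  +D: nom +13.300 → Σnom=29.900; wc +0.220/-0.040 → slack +1.050/-0.830; half-tol=0.130, Σhalf²=0.258450
  -E: nom -39.300 → Σnom=-9.400; wc +0.260/-0.340 → slack +1.310/-1.170; half-tol=0.300, Σhalf²=0.348450
  -F: nom -8.200 → Σnom=-17.600; wc +0.490/-0.310 → slack +1.800/-1.480; half-tol=0.400, Σhalf²=0.508450
  +G: nom +17.300 → Σnom=-0.300; wc +0.290/-0.290 → slack +2.090/-1.770; half-tol=0.290, Σhalf²=0.592550
  -H: nom -23.400 → Σnom=-23.700; wc +0.145/-0.053 → slack +2.235/-1.823; half-tol=0.099, Σhalf²=0.602351
  -I: nom -10.900 → Σnom=-34.600; wc +0.330/-0.170 → slack +2.565/-1.993; half-tol=0.250, Σhalf²=0.664851
Nominal = -34.600. Worst-case = [-34.600 - 1.993, -34.600 + 2.565] = [-36.593, -32.035]. RSS = √0.664851 = 0.815.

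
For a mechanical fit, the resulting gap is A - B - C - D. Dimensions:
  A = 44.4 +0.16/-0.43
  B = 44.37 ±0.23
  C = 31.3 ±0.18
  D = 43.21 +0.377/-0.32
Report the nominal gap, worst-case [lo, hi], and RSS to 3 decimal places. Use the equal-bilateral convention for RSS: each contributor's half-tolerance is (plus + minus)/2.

Stack each dimension's contribution:
  +A: nom +44.400 → Σnom=44.400; wc +0.160/-0.430 → slack +0.160/-0.430; half-tol=0.295, Σhalf²=0.087025
  -B: nom -44.370 → Σnom=0.030; wc +0.230/-0.230 → slack +0.390/-0.660; half-tol=0.230, Σhalf²=0.139925
  -C: nom -31.300 → Σnom=-31.270; wc +0.180/-0.180 → slack +0.570/-0.840; half-tol=0.180, Σhalf²=0.172325
  -D: nom -43.210 → Σnom=-74.480; wc +0.320/-0.377 → slack +0.890/-1.217; half-tol=0.349, Σhalf²=0.293777
Nominal = -74.480. Worst-case = [-74.480 - 1.217, -74.480 + 0.890] = [-75.697, -73.590]. RSS = √0.293777 = 0.542.

nominal=-74.480 wc=[-75.697,-73.590] rss=0.542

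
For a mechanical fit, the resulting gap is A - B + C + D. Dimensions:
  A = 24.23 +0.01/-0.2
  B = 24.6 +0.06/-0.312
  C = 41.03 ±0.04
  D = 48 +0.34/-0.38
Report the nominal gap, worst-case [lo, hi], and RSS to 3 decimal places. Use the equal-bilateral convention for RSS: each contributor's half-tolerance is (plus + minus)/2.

Stack each dimension's contribution:
  +A: nom +24.230 → Σnom=24.230; wc +0.010/-0.200 → slack +0.010/-0.200; half-tol=0.105, Σhalf²=0.011025
  -B: nom -24.600 → Σnom=-0.370; wc +0.312/-0.060 → slack +0.322/-0.260; half-tol=0.186, Σhalf²=0.045621
  +C: nom +41.030 → Σnom=40.660; wc +0.040/-0.040 → slack +0.362/-0.300; half-tol=0.040, Σhalf²=0.047221
  +D: nom +48.000 → Σnom=88.660; wc +0.340/-0.380 → slack +0.702/-0.680; half-tol=0.360, Σhalf²=0.176821
Nominal = 88.660. Worst-case = [88.660 - 0.680, 88.660 + 0.702] = [87.980, 89.362]. RSS = √0.176821 = 0.421.

nominal=88.660 wc=[87.980,89.362] rss=0.421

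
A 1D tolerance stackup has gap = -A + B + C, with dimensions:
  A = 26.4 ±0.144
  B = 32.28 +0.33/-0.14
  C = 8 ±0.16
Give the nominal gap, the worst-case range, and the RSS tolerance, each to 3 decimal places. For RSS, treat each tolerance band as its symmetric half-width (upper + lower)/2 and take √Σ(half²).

nominal=13.880 wc=[13.436,14.514] rss=0.319

Stack each dimension's contribution:
  -A: nom -26.400 → Σnom=-26.400; wc +0.144/-0.144 → slack +0.144/-0.144; half-tol=0.144, Σhalf²=0.020736
  +B: nom +32.280 → Σnom=5.880; wc +0.330/-0.140 → slack +0.474/-0.284; half-tol=0.235, Σhalf²=0.075961
  +C: nom +8.000 → Σnom=13.880; wc +0.160/-0.160 → slack +0.634/-0.444; half-tol=0.160, Σhalf²=0.101561
Nominal = 13.880. Worst-case = [13.880 - 0.444, 13.880 + 0.634] = [13.436, 14.514]. RSS = √0.101561 = 0.319.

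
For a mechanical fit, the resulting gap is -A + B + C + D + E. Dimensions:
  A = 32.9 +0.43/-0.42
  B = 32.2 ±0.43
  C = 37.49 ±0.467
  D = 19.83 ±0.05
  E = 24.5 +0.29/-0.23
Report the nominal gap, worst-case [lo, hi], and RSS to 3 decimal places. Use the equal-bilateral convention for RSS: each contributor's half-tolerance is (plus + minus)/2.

Stack each dimension's contribution:
  -A: nom -32.900 → Σnom=-32.900; wc +0.420/-0.430 → slack +0.420/-0.430; half-tol=0.425, Σhalf²=0.180625
  +B: nom +32.200 → Σnom=-0.700; wc +0.430/-0.430 → slack +0.850/-0.860; half-tol=0.430, Σhalf²=0.365525
  +C: nom +37.490 → Σnom=36.790; wc +0.467/-0.467 → slack +1.317/-1.327; half-tol=0.467, Σhalf²=0.583614
  +D: nom +19.830 → Σnom=56.620; wc +0.050/-0.050 → slack +1.367/-1.377; half-tol=0.050, Σhalf²=0.586114
  +E: nom +24.500 → Σnom=81.120; wc +0.290/-0.230 → slack +1.657/-1.607; half-tol=0.260, Σhalf²=0.653714
Nominal = 81.120. Worst-case = [81.120 - 1.607, 81.120 + 1.657] = [79.513, 82.777]. RSS = √0.653714 = 0.809.

nominal=81.120 wc=[79.513,82.777] rss=0.809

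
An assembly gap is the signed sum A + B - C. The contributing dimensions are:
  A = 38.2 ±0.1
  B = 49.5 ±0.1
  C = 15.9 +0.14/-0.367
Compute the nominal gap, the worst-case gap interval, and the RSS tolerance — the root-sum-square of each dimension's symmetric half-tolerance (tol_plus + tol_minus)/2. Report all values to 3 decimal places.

nominal=71.800 wc=[71.460,72.367] rss=0.290

Stack each dimension's contribution:
  +A: nom +38.200 → Σnom=38.200; wc +0.100/-0.100 → slack +0.100/-0.100; half-tol=0.100, Σhalf²=0.010000
  +B: nom +49.500 → Σnom=87.700; wc +0.100/-0.100 → slack +0.200/-0.200; half-tol=0.100, Σhalf²=0.020000
  -C: nom -15.900 → Σnom=71.800; wc +0.367/-0.140 → slack +0.567/-0.340; half-tol=0.254, Σhalf²=0.084262
Nominal = 71.800. Worst-case = [71.800 - 0.340, 71.800 + 0.567] = [71.460, 72.367]. RSS = √0.084262 = 0.290.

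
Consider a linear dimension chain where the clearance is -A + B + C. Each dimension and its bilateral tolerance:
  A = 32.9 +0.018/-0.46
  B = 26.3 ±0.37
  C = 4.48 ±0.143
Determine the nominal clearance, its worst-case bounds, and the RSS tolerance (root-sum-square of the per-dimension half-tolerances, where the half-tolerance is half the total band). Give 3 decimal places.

nominal=-2.120 wc=[-2.651,-1.147] rss=0.463

Stack each dimension's contribution:
  -A: nom -32.900 → Σnom=-32.900; wc +0.460/-0.018 → slack +0.460/-0.018; half-tol=0.239, Σhalf²=0.057121
  +B: nom +26.300 → Σnom=-6.600; wc +0.370/-0.370 → slack +0.830/-0.388; half-tol=0.370, Σhalf²=0.194021
  +C: nom +4.480 → Σnom=-2.120; wc +0.143/-0.143 → slack +0.973/-0.531; half-tol=0.143, Σhalf²=0.214470
Nominal = -2.120. Worst-case = [-2.120 - 0.531, -2.120 + 0.973] = [-2.651, -1.147]. RSS = √0.214470 = 0.463.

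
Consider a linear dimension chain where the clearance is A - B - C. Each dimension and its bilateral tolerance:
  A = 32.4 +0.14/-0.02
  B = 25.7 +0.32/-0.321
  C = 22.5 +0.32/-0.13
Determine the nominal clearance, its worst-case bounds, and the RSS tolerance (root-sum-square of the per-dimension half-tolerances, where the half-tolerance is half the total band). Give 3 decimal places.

nominal=-15.800 wc=[-16.460,-15.209] rss=0.400

Stack each dimension's contribution:
  +A: nom +32.400 → Σnom=32.400; wc +0.140/-0.020 → slack +0.140/-0.020; half-tol=0.080, Σhalf²=0.006400
  -B: nom -25.700 → Σnom=6.700; wc +0.321/-0.320 → slack +0.461/-0.340; half-tol=0.321, Σhalf²=0.109120
  -C: nom -22.500 → Σnom=-15.800; wc +0.130/-0.320 → slack +0.591/-0.660; half-tol=0.225, Σhalf²=0.159745
Nominal = -15.800. Worst-case = [-15.800 - 0.660, -15.800 + 0.591] = [-16.460, -15.209]. RSS = √0.159745 = 0.400.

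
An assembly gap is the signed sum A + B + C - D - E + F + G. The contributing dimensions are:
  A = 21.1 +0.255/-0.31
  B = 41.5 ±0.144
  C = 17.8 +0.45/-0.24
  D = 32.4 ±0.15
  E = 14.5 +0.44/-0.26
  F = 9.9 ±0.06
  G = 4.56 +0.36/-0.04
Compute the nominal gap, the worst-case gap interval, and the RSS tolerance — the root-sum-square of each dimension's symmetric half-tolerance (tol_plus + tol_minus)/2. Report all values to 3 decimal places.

Stack each dimension's contribution:
  +A: nom +21.100 → Σnom=21.100; wc +0.255/-0.310 → slack +0.255/-0.310; half-tol=0.282, Σhalf²=0.079806
  +B: nom +41.500 → Σnom=62.600; wc +0.144/-0.144 → slack +0.399/-0.454; half-tol=0.144, Σhalf²=0.100542
  +C: nom +17.800 → Σnom=80.400; wc +0.450/-0.240 → slack +0.849/-0.694; half-tol=0.345, Σhalf²=0.219567
  -D: nom -32.400 → Σnom=48.000; wc +0.150/-0.150 → slack +0.999/-0.844; half-tol=0.150, Σhalf²=0.242067
  -E: nom -14.500 → Σnom=33.500; wc +0.260/-0.440 → slack +1.259/-1.284; half-tol=0.350, Σhalf²=0.364567
  +F: nom +9.900 → Σnom=43.400; wc +0.060/-0.060 → slack +1.319/-1.344; half-tol=0.060, Σhalf²=0.368167
  +G: nom +4.560 → Σnom=47.960; wc +0.360/-0.040 → slack +1.679/-1.384; half-tol=0.200, Σhalf²=0.408167
Nominal = 47.960. Worst-case = [47.960 - 1.384, 47.960 + 1.679] = [46.576, 49.639]. RSS = √0.408167 = 0.639.

nominal=47.960 wc=[46.576,49.639] rss=0.639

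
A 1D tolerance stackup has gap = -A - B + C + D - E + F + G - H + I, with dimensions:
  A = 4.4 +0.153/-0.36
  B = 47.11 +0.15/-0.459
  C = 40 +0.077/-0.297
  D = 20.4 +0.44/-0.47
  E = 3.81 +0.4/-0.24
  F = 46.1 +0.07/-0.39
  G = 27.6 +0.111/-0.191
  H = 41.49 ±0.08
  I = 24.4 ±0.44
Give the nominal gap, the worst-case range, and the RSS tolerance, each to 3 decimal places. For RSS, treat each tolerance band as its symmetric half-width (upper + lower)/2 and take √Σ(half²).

Stack each dimension's contribution:
  -A: nom -4.400 → Σnom=-4.400; wc +0.360/-0.153 → slack +0.360/-0.153; half-tol=0.257, Σhalf²=0.065792
  -B: nom -47.110 → Σnom=-51.510; wc +0.459/-0.150 → slack +0.819/-0.303; half-tol=0.304, Σhalf²=0.158513
  +C: nom +40.000 → Σnom=-11.510; wc +0.077/-0.297 → slack +0.896/-0.600; half-tol=0.187, Σhalf²=0.193482
  +D: nom +20.400 → Σnom=8.890; wc +0.440/-0.470 → slack +1.336/-1.070; half-tol=0.455, Σhalf²=0.400506
  -E: nom -3.810 → Σnom=5.080; wc +0.240/-0.400 → slack +1.576/-1.470; half-tol=0.320, Σhalf²=0.502907
  +F: nom +46.100 → Σnom=51.180; wc +0.070/-0.390 → slack +1.646/-1.860; half-tol=0.230, Σhalf²=0.555807
  +G: nom +27.600 → Σnom=78.780; wc +0.111/-0.191 → slack +1.757/-2.051; half-tol=0.151, Σhalf²=0.578608
  -H: nom -41.490 → Σnom=37.290; wc +0.080/-0.080 → slack +1.837/-2.131; half-tol=0.080, Σhalf²=0.585008
  +I: nom +24.400 → Σnom=61.690; wc +0.440/-0.440 → slack +2.277/-2.571; half-tol=0.440, Σhalf²=0.778608
Nominal = 61.690. Worst-case = [61.690 - 2.571, 61.690 + 2.277] = [59.119, 63.967]. RSS = √0.778608 = 0.882.

nominal=61.690 wc=[59.119,63.967] rss=0.882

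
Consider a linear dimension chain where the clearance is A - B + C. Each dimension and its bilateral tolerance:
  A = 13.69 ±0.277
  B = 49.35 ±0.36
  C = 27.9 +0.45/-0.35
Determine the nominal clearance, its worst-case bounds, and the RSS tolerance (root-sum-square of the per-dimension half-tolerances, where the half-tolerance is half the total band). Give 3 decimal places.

Stack each dimension's contribution:
  +A: nom +13.690 → Σnom=13.690; wc +0.277/-0.277 → slack +0.277/-0.277; half-tol=0.277, Σhalf²=0.076729
  -B: nom -49.350 → Σnom=-35.660; wc +0.360/-0.360 → slack +0.637/-0.637; half-tol=0.360, Σhalf²=0.206329
  +C: nom +27.900 → Σnom=-7.760; wc +0.450/-0.350 → slack +1.087/-0.987; half-tol=0.400, Σhalf²=0.366329
Nominal = -7.760. Worst-case = [-7.760 - 0.987, -7.760 + 1.087] = [-8.747, -6.673]. RSS = √0.366329 = 0.605.

nominal=-7.760 wc=[-8.747,-6.673] rss=0.605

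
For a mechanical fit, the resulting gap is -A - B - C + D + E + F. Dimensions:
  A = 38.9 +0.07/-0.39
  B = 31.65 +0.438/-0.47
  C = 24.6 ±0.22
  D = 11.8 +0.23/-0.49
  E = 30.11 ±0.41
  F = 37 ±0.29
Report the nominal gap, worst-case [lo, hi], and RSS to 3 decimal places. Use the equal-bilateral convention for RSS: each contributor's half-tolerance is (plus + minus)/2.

Stack each dimension's contribution:
  -A: nom -38.900 → Σnom=-38.900; wc +0.390/-0.070 → slack +0.390/-0.070; half-tol=0.230, Σhalf²=0.052900
  -B: nom -31.650 → Σnom=-70.550; wc +0.470/-0.438 → slack +0.860/-0.508; half-tol=0.454, Σhalf²=0.259016
  -C: nom -24.600 → Σnom=-95.150; wc +0.220/-0.220 → slack +1.080/-0.728; half-tol=0.220, Σhalf²=0.307416
  +D: nom +11.800 → Σnom=-83.350; wc +0.230/-0.490 → slack +1.310/-1.218; half-tol=0.360, Σhalf²=0.437016
  +E: nom +30.110 → Σnom=-53.240; wc +0.410/-0.410 → slack +1.720/-1.628; half-tol=0.410, Σhalf²=0.605116
  +F: nom +37.000 → Σnom=-16.240; wc +0.290/-0.290 → slack +2.010/-1.918; half-tol=0.290, Σhalf²=0.689216
Nominal = -16.240. Worst-case = [-16.240 - 1.918, -16.240 + 2.010] = [-18.158, -14.230]. RSS = √0.689216 = 0.830.

nominal=-16.240 wc=[-18.158,-14.230] rss=0.830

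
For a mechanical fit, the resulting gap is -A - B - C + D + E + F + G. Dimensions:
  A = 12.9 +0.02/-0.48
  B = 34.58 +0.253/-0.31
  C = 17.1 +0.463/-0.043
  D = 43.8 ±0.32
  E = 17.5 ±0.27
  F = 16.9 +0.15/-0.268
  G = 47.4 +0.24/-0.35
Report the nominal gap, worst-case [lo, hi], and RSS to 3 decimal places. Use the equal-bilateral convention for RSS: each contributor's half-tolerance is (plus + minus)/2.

nominal=61.020 wc=[59.076,62.833] rss=0.715

Stack each dimension's contribution:
  -A: nom -12.900 → Σnom=-12.900; wc +0.480/-0.020 → slack +0.480/-0.020; half-tol=0.250, Σhalf²=0.062500
  -B: nom -34.580 → Σnom=-47.480; wc +0.310/-0.253 → slack +0.790/-0.273; half-tol=0.281, Σhalf²=0.141742
  -C: nom -17.100 → Σnom=-64.580; wc +0.043/-0.463 → slack +0.833/-0.736; half-tol=0.253, Σhalf²=0.205751
  +D: nom +43.800 → Σnom=-20.780; wc +0.320/-0.320 → slack +1.153/-1.056; half-tol=0.320, Σhalf²=0.308151
  +E: nom +17.500 → Σnom=-3.280; wc +0.270/-0.270 → slack +1.423/-1.326; half-tol=0.270, Σhalf²=0.381051
  +F: nom +16.900 → Σnom=13.620; wc +0.150/-0.268 → slack +1.573/-1.594; half-tol=0.209, Σhalf²=0.424732
  +G: nom +47.400 → Σnom=61.020; wc +0.240/-0.350 → slack +1.813/-1.944; half-tol=0.295, Σhalf²=0.511757
Nominal = 61.020. Worst-case = [61.020 - 1.944, 61.020 + 1.813] = [59.076, 62.833]. RSS = √0.511757 = 0.715.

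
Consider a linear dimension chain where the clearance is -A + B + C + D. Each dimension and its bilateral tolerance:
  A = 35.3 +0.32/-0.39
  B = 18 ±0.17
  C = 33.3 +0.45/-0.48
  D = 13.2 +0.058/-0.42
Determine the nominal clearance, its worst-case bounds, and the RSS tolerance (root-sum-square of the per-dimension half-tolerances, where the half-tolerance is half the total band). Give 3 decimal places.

nominal=29.200 wc=[27.810,30.268] rss=0.654

Stack each dimension's contribution:
  -A: nom -35.300 → Σnom=-35.300; wc +0.390/-0.320 → slack +0.390/-0.320; half-tol=0.355, Σhalf²=0.126025
  +B: nom +18.000 → Σnom=-17.300; wc +0.170/-0.170 → slack +0.560/-0.490; half-tol=0.170, Σhalf²=0.154925
  +C: nom +33.300 → Σnom=16.000; wc +0.450/-0.480 → slack +1.010/-0.970; half-tol=0.465, Σhalf²=0.371150
  +D: nom +13.200 → Σnom=29.200; wc +0.058/-0.420 → slack +1.068/-1.390; half-tol=0.239, Σhalf²=0.428271
Nominal = 29.200. Worst-case = [29.200 - 1.390, 29.200 + 1.068] = [27.810, 30.268]. RSS = √0.428271 = 0.654.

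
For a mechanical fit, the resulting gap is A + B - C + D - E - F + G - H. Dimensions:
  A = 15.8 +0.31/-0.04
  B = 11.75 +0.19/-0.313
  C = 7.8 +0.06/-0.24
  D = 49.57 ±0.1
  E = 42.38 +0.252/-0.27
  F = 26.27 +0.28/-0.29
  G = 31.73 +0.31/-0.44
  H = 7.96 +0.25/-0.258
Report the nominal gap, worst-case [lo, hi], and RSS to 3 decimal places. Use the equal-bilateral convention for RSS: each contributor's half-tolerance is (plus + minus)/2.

nominal=24.440 wc=[22.705,26.408] rss=0.693

Stack each dimension's contribution:
  +A: nom +15.800 → Σnom=15.800; wc +0.310/-0.040 → slack +0.310/-0.040; half-tol=0.175, Σhalf²=0.030625
  +B: nom +11.750 → Σnom=27.550; wc +0.190/-0.313 → slack +0.500/-0.353; half-tol=0.252, Σhalf²=0.093877
  -C: nom -7.800 → Σnom=19.750; wc +0.240/-0.060 → slack +0.740/-0.413; half-tol=0.150, Σhalf²=0.116377
  +D: nom +49.570 → Σnom=69.320; wc +0.100/-0.100 → slack +0.840/-0.513; half-tol=0.100, Σhalf²=0.126377
  -E: nom -42.380 → Σnom=26.940; wc +0.270/-0.252 → slack +1.110/-0.765; half-tol=0.261, Σhalf²=0.194498
  -F: nom -26.270 → Σnom=0.670; wc +0.290/-0.280 → slack +1.400/-1.045; half-tol=0.285, Σhalf²=0.275723
  +G: nom +31.730 → Σnom=32.400; wc +0.310/-0.440 → slack +1.710/-1.485; half-tol=0.375, Σhalf²=0.416348
  -H: nom -7.960 → Σnom=24.440; wc +0.258/-0.250 → slack +1.968/-1.735; half-tol=0.254, Σhalf²=0.480864
Nominal = 24.440. Worst-case = [24.440 - 1.735, 24.440 + 1.968] = [22.705, 26.408]. RSS = √0.480864 = 0.693.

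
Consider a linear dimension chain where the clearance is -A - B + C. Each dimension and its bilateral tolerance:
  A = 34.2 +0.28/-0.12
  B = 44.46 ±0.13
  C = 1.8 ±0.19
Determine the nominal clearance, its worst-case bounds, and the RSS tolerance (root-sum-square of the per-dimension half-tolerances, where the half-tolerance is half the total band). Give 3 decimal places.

nominal=-76.860 wc=[-77.460,-76.420] rss=0.305

Stack each dimension's contribution:
  -A: nom -34.200 → Σnom=-34.200; wc +0.120/-0.280 → slack +0.120/-0.280; half-tol=0.200, Σhalf²=0.040000
  -B: nom -44.460 → Σnom=-78.660; wc +0.130/-0.130 → slack +0.250/-0.410; half-tol=0.130, Σhalf²=0.056900
  +C: nom +1.800 → Σnom=-76.860; wc +0.190/-0.190 → slack +0.440/-0.600; half-tol=0.190, Σhalf²=0.093000
Nominal = -76.860. Worst-case = [-76.860 - 0.600, -76.860 + 0.440] = [-77.460, -76.420]. RSS = √0.093000 = 0.305.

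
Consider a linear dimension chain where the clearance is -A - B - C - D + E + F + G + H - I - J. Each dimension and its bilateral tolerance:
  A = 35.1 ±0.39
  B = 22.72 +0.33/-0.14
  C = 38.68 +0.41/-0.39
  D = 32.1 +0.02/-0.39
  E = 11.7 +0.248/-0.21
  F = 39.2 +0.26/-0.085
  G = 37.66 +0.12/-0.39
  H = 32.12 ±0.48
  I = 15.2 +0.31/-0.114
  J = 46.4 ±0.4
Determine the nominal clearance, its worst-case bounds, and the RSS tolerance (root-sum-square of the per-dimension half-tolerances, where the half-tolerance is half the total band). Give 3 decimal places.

nominal=-69.520 wc=[-72.545,-66.588] rss=0.996

Stack each dimension's contribution:
  -A: nom -35.100 → Σnom=-35.100; wc +0.390/-0.390 → slack +0.390/-0.390; half-tol=0.390, Σhalf²=0.152100
  -B: nom -22.720 → Σnom=-57.820; wc +0.140/-0.330 → slack +0.530/-0.720; half-tol=0.235, Σhalf²=0.207325
  -C: nom -38.680 → Σnom=-96.500; wc +0.390/-0.410 → slack +0.920/-1.130; half-tol=0.400, Σhalf²=0.367325
  -D: nom -32.100 → Σnom=-128.600; wc +0.390/-0.020 → slack +1.310/-1.150; half-tol=0.205, Σhalf²=0.409350
  +E: nom +11.700 → Σnom=-116.900; wc +0.248/-0.210 → slack +1.558/-1.360; half-tol=0.229, Σhalf²=0.461791
  +F: nom +39.200 → Σnom=-77.700; wc +0.260/-0.085 → slack +1.818/-1.445; half-tol=0.173, Σhalf²=0.491547
  +G: nom +37.660 → Σnom=-40.040; wc +0.120/-0.390 → slack +1.938/-1.835; half-tol=0.255, Σhalf²=0.556572
  +H: nom +32.120 → Σnom=-7.920; wc +0.480/-0.480 → slack +2.418/-2.315; half-tol=0.480, Σhalf²=0.786972
  -I: nom -15.200 → Σnom=-23.120; wc +0.114/-0.310 → slack +2.532/-2.625; half-tol=0.212, Σhalf²=0.831916
  -J: nom -46.400 → Σnom=-69.520; wc +0.400/-0.400 → slack +2.932/-3.025; half-tol=0.400, Σhalf²=0.991916
Nominal = -69.520. Worst-case = [-69.520 - 3.025, -69.520 + 2.932] = [-72.545, -66.588]. RSS = √0.991916 = 0.996.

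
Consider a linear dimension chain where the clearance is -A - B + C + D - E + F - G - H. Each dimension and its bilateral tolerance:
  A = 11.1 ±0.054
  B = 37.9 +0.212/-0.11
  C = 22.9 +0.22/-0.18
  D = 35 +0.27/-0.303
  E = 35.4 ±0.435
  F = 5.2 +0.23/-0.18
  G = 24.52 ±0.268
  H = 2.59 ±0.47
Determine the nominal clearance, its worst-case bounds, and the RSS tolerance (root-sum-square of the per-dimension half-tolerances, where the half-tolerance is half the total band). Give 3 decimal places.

nominal=-48.410 wc=[-50.512,-46.353] rss=0.822

Stack each dimension's contribution:
  -A: nom -11.100 → Σnom=-11.100; wc +0.054/-0.054 → slack +0.054/-0.054; half-tol=0.054, Σhalf²=0.002916
  -B: nom -37.900 → Σnom=-49.000; wc +0.110/-0.212 → slack +0.164/-0.266; half-tol=0.161, Σhalf²=0.028837
  +C: nom +22.900 → Σnom=-26.100; wc +0.220/-0.180 → slack +0.384/-0.446; half-tol=0.200, Σhalf²=0.068837
  +D: nom +35.000 → Σnom=8.900; wc +0.270/-0.303 → slack +0.654/-0.749; half-tol=0.286, Σhalf²=0.150919
  -E: nom -35.400 → Σnom=-26.500; wc +0.435/-0.435 → slack +1.089/-1.184; half-tol=0.435, Σhalf²=0.340144
  +F: nom +5.200 → Σnom=-21.300; wc +0.230/-0.180 → slack +1.319/-1.364; half-tol=0.205, Σhalf²=0.382169
  -G: nom -24.520 → Σnom=-45.820; wc +0.268/-0.268 → slack +1.587/-1.632; half-tol=0.268, Σhalf²=0.453993
  -H: nom -2.590 → Σnom=-48.410; wc +0.470/-0.470 → slack +2.057/-2.102; half-tol=0.470, Σhalf²=0.674893
Nominal = -48.410. Worst-case = [-48.410 - 2.102, -48.410 + 2.057] = [-50.512, -46.353]. RSS = √0.674893 = 0.822.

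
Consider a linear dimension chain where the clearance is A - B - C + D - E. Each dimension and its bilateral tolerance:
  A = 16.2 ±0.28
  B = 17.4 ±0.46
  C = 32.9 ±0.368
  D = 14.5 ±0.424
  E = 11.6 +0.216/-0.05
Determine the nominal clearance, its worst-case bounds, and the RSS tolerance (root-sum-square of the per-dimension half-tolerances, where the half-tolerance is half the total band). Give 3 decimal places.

Stack each dimension's contribution:
  +A: nom +16.200 → Σnom=16.200; wc +0.280/-0.280 → slack +0.280/-0.280; half-tol=0.280, Σhalf²=0.078400
  -B: nom -17.400 → Σnom=-1.200; wc +0.460/-0.460 → slack +0.740/-0.740; half-tol=0.460, Σhalf²=0.290000
  -C: nom -32.900 → Σnom=-34.100; wc +0.368/-0.368 → slack +1.108/-1.108; half-tol=0.368, Σhalf²=0.425424
  +D: nom +14.500 → Σnom=-19.600; wc +0.424/-0.424 → slack +1.532/-1.532; half-tol=0.424, Σhalf²=0.605200
  -E: nom -11.600 → Σnom=-31.200; wc +0.050/-0.216 → slack +1.582/-1.748; half-tol=0.133, Σhalf²=0.622889
Nominal = -31.200. Worst-case = [-31.200 - 1.748, -31.200 + 1.582] = [-32.948, -29.618]. RSS = √0.622889 = 0.789.

nominal=-31.200 wc=[-32.948,-29.618] rss=0.789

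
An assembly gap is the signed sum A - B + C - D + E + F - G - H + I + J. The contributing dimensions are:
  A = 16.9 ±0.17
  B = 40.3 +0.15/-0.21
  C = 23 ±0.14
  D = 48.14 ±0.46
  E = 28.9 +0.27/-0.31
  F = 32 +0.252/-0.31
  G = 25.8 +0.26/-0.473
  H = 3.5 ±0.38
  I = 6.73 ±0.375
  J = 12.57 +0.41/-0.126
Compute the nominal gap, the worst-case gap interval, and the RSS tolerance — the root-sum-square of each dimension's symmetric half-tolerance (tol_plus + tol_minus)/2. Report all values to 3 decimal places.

nominal=2.360 wc=[-0.321,5.500] rss=0.973

Stack each dimension's contribution:
  +A: nom +16.900 → Σnom=16.900; wc +0.170/-0.170 → slack +0.170/-0.170; half-tol=0.170, Σhalf²=0.028900
  -B: nom -40.300 → Σnom=-23.400; wc +0.210/-0.150 → slack +0.380/-0.320; half-tol=0.180, Σhalf²=0.061300
  +C: nom +23.000 → Σnom=-0.400; wc +0.140/-0.140 → slack +0.520/-0.460; half-tol=0.140, Σhalf²=0.080900
  -D: nom -48.140 → Σnom=-48.540; wc +0.460/-0.460 → slack +0.980/-0.920; half-tol=0.460, Σhalf²=0.292500
  +E: nom +28.900 → Σnom=-19.640; wc +0.270/-0.310 → slack +1.250/-1.230; half-tol=0.290, Σhalf²=0.376600
  +F: nom +32.000 → Σnom=12.360; wc +0.252/-0.310 → slack +1.502/-1.540; half-tol=0.281, Σhalf²=0.455561
  -G: nom -25.800 → Σnom=-13.440; wc +0.473/-0.260 → slack +1.975/-1.800; half-tol=0.366, Σhalf²=0.589883
  -H: nom -3.500 → Σnom=-16.940; wc +0.380/-0.380 → slack +2.355/-2.180; half-tol=0.380, Σhalf²=0.734283
  +I: nom +6.730 → Σnom=-10.210; wc +0.375/-0.375 → slack +2.730/-2.555; half-tol=0.375, Σhalf²=0.874908
  +J: nom +12.570 → Σnom=2.360; wc +0.410/-0.126 → slack +3.140/-2.681; half-tol=0.268, Σhalf²=0.946732
Nominal = 2.360. Worst-case = [2.360 - 2.681, 2.360 + 3.140] = [-0.321, 5.500]. RSS = √0.946732 = 0.973.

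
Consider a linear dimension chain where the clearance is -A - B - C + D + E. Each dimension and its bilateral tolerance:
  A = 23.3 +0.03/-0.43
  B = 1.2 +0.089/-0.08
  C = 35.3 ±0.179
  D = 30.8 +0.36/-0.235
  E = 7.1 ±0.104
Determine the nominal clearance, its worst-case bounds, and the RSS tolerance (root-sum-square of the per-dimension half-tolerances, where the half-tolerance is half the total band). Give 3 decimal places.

nominal=-21.900 wc=[-22.537,-20.747] rss=0.437

Stack each dimension's contribution:
  -A: nom -23.300 → Σnom=-23.300; wc +0.430/-0.030 → slack +0.430/-0.030; half-tol=0.230, Σhalf²=0.052900
  -B: nom -1.200 → Σnom=-24.500; wc +0.080/-0.089 → slack +0.510/-0.119; half-tol=0.084, Σhalf²=0.060040
  -C: nom -35.300 → Σnom=-59.800; wc +0.179/-0.179 → slack +0.689/-0.298; half-tol=0.179, Σhalf²=0.092081
  +D: nom +30.800 → Σnom=-29.000; wc +0.360/-0.235 → slack +1.049/-0.533; half-tol=0.297, Σhalf²=0.180587
  +E: nom +7.100 → Σnom=-21.900; wc +0.104/-0.104 → slack +1.153/-0.637; half-tol=0.104, Σhalf²=0.191403
Nominal = -21.900. Worst-case = [-21.900 - 0.637, -21.900 + 1.153] = [-22.537, -20.747]. RSS = √0.191403 = 0.437.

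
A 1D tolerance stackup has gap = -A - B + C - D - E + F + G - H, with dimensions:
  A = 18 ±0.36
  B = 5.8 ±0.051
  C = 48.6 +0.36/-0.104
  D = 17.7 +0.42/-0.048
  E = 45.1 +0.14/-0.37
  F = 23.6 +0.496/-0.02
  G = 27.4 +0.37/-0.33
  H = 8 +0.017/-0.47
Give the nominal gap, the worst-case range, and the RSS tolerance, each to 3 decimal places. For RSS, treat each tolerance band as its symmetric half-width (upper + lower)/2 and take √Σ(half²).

nominal=5.000 wc=[3.558,7.525] rss=0.744

Stack each dimension's contribution:
  -A: nom -18.000 → Σnom=-18.000; wc +0.360/-0.360 → slack +0.360/-0.360; half-tol=0.360, Σhalf²=0.129600
  -B: nom -5.800 → Σnom=-23.800; wc +0.051/-0.051 → slack +0.411/-0.411; half-tol=0.051, Σhalf²=0.132201
  +C: nom +48.600 → Σnom=24.800; wc +0.360/-0.104 → slack +0.771/-0.515; half-tol=0.232, Σhalf²=0.186025
  -D: nom -17.700 → Σnom=7.100; wc +0.048/-0.420 → slack +0.819/-0.935; half-tol=0.234, Σhalf²=0.240781
  -E: nom -45.100 → Σnom=-38.000; wc +0.370/-0.140 → slack +1.189/-1.075; half-tol=0.255, Σhalf²=0.305806
  +F: nom +23.600 → Σnom=-14.400; wc +0.496/-0.020 → slack +1.685/-1.095; half-tol=0.258, Σhalf²=0.372370
  +G: nom +27.400 → Σnom=13.000; wc +0.370/-0.330 → slack +2.055/-1.425; half-tol=0.350, Σhalf²=0.494870
  -H: nom -8.000 → Σnom=5.000; wc +0.470/-0.017 → slack +2.525/-1.442; half-tol=0.243, Σhalf²=0.554162
Nominal = 5.000. Worst-case = [5.000 - 1.442, 5.000 + 2.525] = [3.558, 7.525]. RSS = √0.554162 = 0.744.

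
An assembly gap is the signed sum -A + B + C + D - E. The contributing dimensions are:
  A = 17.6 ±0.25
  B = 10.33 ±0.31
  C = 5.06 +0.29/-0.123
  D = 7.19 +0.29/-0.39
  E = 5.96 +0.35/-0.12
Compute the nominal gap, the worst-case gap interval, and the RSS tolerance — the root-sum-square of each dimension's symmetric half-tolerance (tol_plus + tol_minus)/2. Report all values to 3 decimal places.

Stack each dimension's contribution:
  -A: nom -17.600 → Σnom=-17.600; wc +0.250/-0.250 → slack +0.250/-0.250; half-tol=0.250, Σhalf²=0.062500
  +B: nom +10.330 → Σnom=-7.270; wc +0.310/-0.310 → slack +0.560/-0.560; half-tol=0.310, Σhalf²=0.158600
  +C: nom +5.060 → Σnom=-2.210; wc +0.290/-0.123 → slack +0.850/-0.683; half-tol=0.206, Σhalf²=0.201242
  +D: nom +7.190 → Σnom=4.980; wc +0.290/-0.390 → slack +1.140/-1.073; half-tol=0.340, Σhalf²=0.316842
  -E: nom -5.960 → Σnom=-0.980; wc +0.120/-0.350 → slack +1.260/-1.423; half-tol=0.235, Σhalf²=0.372067
Nominal = -0.980. Worst-case = [-0.980 - 1.423, -0.980 + 1.260] = [-2.403, 0.280]. RSS = √0.372067 = 0.610.

nominal=-0.980 wc=[-2.403,0.280] rss=0.610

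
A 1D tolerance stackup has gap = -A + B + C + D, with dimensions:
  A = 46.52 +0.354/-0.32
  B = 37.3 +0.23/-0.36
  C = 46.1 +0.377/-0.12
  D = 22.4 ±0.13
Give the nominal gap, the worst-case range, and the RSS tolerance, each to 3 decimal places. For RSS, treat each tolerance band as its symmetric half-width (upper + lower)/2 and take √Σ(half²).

Stack each dimension's contribution:
  -A: nom -46.520 → Σnom=-46.520; wc +0.320/-0.354 → slack +0.320/-0.354; half-tol=0.337, Σhalf²=0.113569
  +B: nom +37.300 → Σnom=-9.220; wc +0.230/-0.360 → slack +0.550/-0.714; half-tol=0.295, Σhalf²=0.200594
  +C: nom +46.100 → Σnom=36.880; wc +0.377/-0.120 → slack +0.927/-0.834; half-tol=0.248, Σhalf²=0.262346
  +D: nom +22.400 → Σnom=59.280; wc +0.130/-0.130 → slack +1.057/-0.964; half-tol=0.130, Σhalf²=0.279246
Nominal = 59.280. Worst-case = [59.280 - 0.964, 59.280 + 1.057] = [58.316, 60.337]. RSS = √0.279246 = 0.528.

nominal=59.280 wc=[58.316,60.337] rss=0.528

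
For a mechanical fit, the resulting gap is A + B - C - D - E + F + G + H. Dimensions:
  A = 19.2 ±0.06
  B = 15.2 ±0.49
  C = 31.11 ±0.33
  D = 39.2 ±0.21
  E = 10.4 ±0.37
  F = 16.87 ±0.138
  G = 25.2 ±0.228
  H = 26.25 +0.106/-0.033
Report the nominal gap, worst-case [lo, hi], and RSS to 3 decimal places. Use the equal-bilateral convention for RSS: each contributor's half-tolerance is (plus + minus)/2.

Stack each dimension's contribution:
  +A: nom +19.200 → Σnom=19.200; wc +0.060/-0.060 → slack +0.060/-0.060; half-tol=0.060, Σhalf²=0.003600
  +B: nom +15.200 → Σnom=34.400; wc +0.490/-0.490 → slack +0.550/-0.550; half-tol=0.490, Σhalf²=0.243700
  -C: nom -31.110 → Σnom=3.290; wc +0.330/-0.330 → slack +0.880/-0.880; half-tol=0.330, Σhalf²=0.352600
  -D: nom -39.200 → Σnom=-35.910; wc +0.210/-0.210 → slack +1.090/-1.090; half-tol=0.210, Σhalf²=0.396700
  -E: nom -10.400 → Σnom=-46.310; wc +0.370/-0.370 → slack +1.460/-1.460; half-tol=0.370, Σhalf²=0.533600
  +F: nom +16.870 → Σnom=-29.440; wc +0.138/-0.138 → slack +1.598/-1.598; half-tol=0.138, Σhalf²=0.552644
  +G: nom +25.200 → Σnom=-4.240; wc +0.228/-0.228 → slack +1.826/-1.826; half-tol=0.228, Σhalf²=0.604628
  +H: nom +26.250 → Σnom=22.010; wc +0.106/-0.033 → slack +1.932/-1.859; half-tol=0.070, Σhalf²=0.609458
Nominal = 22.010. Worst-case = [22.010 - 1.859, 22.010 + 1.932] = [20.151, 23.942]. RSS = √0.609458 = 0.781.

nominal=22.010 wc=[20.151,23.942] rss=0.781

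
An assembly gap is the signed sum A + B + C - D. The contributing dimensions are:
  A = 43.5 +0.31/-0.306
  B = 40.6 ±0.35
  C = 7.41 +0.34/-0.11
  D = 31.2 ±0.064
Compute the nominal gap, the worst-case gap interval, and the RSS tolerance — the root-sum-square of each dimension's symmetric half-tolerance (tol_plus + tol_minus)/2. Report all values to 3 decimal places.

Stack each dimension's contribution:
  +A: nom +43.500 → Σnom=43.500; wc +0.310/-0.306 → slack +0.310/-0.306; half-tol=0.308, Σhalf²=0.094864
  +B: nom +40.600 → Σnom=84.100; wc +0.350/-0.350 → slack +0.660/-0.656; half-tol=0.350, Σhalf²=0.217364
  +C: nom +7.410 → Σnom=91.510; wc +0.340/-0.110 → slack +1.000/-0.766; half-tol=0.225, Σhalf²=0.267989
  -D: nom -31.200 → Σnom=60.310; wc +0.064/-0.064 → slack +1.064/-0.830; half-tol=0.064, Σhalf²=0.272085
Nominal = 60.310. Worst-case = [60.310 - 0.830, 60.310 + 1.064] = [59.480, 61.374]. RSS = √0.272085 = 0.522.

nominal=60.310 wc=[59.480,61.374] rss=0.522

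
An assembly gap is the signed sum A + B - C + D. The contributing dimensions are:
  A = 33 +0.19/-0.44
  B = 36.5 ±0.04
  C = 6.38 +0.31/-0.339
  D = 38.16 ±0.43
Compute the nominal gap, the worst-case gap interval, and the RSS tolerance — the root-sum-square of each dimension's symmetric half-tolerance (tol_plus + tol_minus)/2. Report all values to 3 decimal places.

nominal=101.280 wc=[100.060,102.279] rss=0.625

Stack each dimension's contribution:
  +A: nom +33.000 → Σnom=33.000; wc +0.190/-0.440 → slack +0.190/-0.440; half-tol=0.315, Σhalf²=0.099225
  +B: nom +36.500 → Σnom=69.500; wc +0.040/-0.040 → slack +0.230/-0.480; half-tol=0.040, Σhalf²=0.100825
  -C: nom -6.380 → Σnom=63.120; wc +0.339/-0.310 → slack +0.569/-0.790; half-tol=0.325, Σhalf²=0.206125
  +D: nom +38.160 → Σnom=101.280; wc +0.430/-0.430 → slack +0.999/-1.220; half-tol=0.430, Σhalf²=0.391025
Nominal = 101.280. Worst-case = [101.280 - 1.220, 101.280 + 0.999] = [100.060, 102.279]. RSS = √0.391025 = 0.625.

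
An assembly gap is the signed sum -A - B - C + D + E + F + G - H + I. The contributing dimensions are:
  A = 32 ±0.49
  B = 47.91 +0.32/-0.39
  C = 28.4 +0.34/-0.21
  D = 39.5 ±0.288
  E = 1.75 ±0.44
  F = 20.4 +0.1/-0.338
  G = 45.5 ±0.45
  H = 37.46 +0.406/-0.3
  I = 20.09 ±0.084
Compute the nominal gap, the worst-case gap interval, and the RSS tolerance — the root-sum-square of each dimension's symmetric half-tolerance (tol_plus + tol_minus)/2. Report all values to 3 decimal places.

Stack each dimension's contribution:
  -A: nom -32.000 → Σnom=-32.000; wc +0.490/-0.490 → slack +0.490/-0.490; half-tol=0.490, Σhalf²=0.240100
  -B: nom -47.910 → Σnom=-79.910; wc +0.390/-0.320 → slack +0.880/-0.810; half-tol=0.355, Σhalf²=0.366125
  -C: nom -28.400 → Σnom=-108.310; wc +0.210/-0.340 → slack +1.090/-1.150; half-tol=0.275, Σhalf²=0.441750
  +D: nom +39.500 → Σnom=-68.810; wc +0.288/-0.288 → slack +1.378/-1.438; half-tol=0.288, Σhalf²=0.524694
  +E: nom +1.750 → Σnom=-67.060; wc +0.440/-0.440 → slack +1.818/-1.878; half-tol=0.440, Σhalf²=0.718294
  +F: nom +20.400 → Σnom=-46.660; wc +0.100/-0.338 → slack +1.918/-2.216; half-tol=0.219, Σhalf²=0.766255
  +G: nom +45.500 → Σnom=-1.160; wc +0.450/-0.450 → slack +2.368/-2.666; half-tol=0.450, Σhalf²=0.968755
  -H: nom -37.460 → Σnom=-38.620; wc +0.300/-0.406 → slack +2.668/-3.072; half-tol=0.353, Σhalf²=1.093364
  +I: nom +20.090 → Σnom=-18.530; wc +0.084/-0.084 → slack +2.752/-3.156; half-tol=0.084, Σhalf²=1.100420
Nominal = -18.530. Worst-case = [-18.530 - 3.156, -18.530 + 2.752] = [-21.686, -15.778]. RSS = √1.100420 = 1.049.

nominal=-18.530 wc=[-21.686,-15.778] rss=1.049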